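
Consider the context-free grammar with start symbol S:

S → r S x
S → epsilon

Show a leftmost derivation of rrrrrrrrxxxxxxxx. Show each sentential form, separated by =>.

S => rSx   [S → r S x]
rSx => rrSxx   [S → r S x]
rrSxx => rrrSxxx   [S → r S x]
rrrSxxx => rrrrSxxxx   [S → r S x]
rrrrSxxxx => rrrrrSxxxxx   [S → r S x]
rrrrrSxxxxx => rrrrrrSxxxxxx   [S → r S x]
rrrrrrSxxxxxx => rrrrrrrSxxxxxxx   [S → r S x]
rrrrrrrSxxxxxxx => rrrrrrrrSxxxxxxxx   [S → r S x]
rrrrrrrrSxxxxxxxx => rrrrrrrrxxxxxxxx   [S → epsilon]

S=>rSx=>rrSxx=>rrrSxxx=>rrrrSxxxx=>rrrrrSxxxxx=>rrrrrrSxxxxxx=>rrrrrrrSxxxxxxx=>rrrrrrrrSxxxxxxxx=>rrrrrrrrxxxxxxxx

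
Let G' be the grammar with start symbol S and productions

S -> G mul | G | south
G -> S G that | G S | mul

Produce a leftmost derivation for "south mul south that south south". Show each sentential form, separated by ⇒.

S ⇒ G ⇒ G S ⇒ G S S ⇒ S G that S S ⇒ south G that S S ⇒ south G S that S S ⇒ south mul S that S S ⇒ south mul south that S S ⇒ south mul south that south S ⇒ south mul south that south south

S ⇒ G   [S -> G]
G ⇒ G S   [G -> G S]
G S ⇒ G S S   [G -> G S]
G S S ⇒ S G that S S   [G -> S G that]
S G that S S ⇒ south G that S S   [S -> south]
south G that S S ⇒ south G S that S S   [G -> G S]
south G S that S S ⇒ south mul S that S S   [G -> mul]
south mul S that S S ⇒ south mul south that S S   [S -> south]
south mul south that S S ⇒ south mul south that south S   [S -> south]
south mul south that south S ⇒ south mul south that south south   [S -> south]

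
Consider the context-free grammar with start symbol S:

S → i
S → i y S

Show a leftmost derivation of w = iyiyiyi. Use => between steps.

S => iyS   [S → i y S]
iyS => iyiyS   [S → i y S]
iyiyS => iyiyiyS   [S → i y S]
iyiyiyS => iyiyiyi   [S → i]

S => iyS => iyiyS => iyiyiyS => iyiyiyi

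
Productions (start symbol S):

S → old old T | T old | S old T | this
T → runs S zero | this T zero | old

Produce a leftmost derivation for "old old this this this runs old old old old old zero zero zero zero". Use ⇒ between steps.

S ⇒ old old T   [S → old old T]
old old T ⇒ old old this T zero   [T → this T zero]
old old this T zero ⇒ old old this this T zero zero   [T → this T zero]
old old this this T zero zero ⇒ old old this this this T zero zero zero   [T → this T zero]
old old this this this T zero zero zero ⇒ old old this this this runs S zero zero zero zero   [T → runs S zero]
old old this this this runs S zero zero zero zero ⇒ old old this this this runs S old T zero zero zero zero   [S → S old T]
old old this this this runs S old T zero zero zero zero ⇒ old old this this this runs old old T old T zero zero zero zero   [S → old old T]
old old this this this runs old old T old T zero zero zero zero ⇒ old old this this this runs old old old old T zero zero zero zero   [T → old]
old old this this this runs old old old old T zero zero zero zero ⇒ old old this this this runs old old old old old zero zero zero zero   [T → old]

S ⇒ old old T ⇒ old old this T zero ⇒ old old this this T zero zero ⇒ old old this this this T zero zero zero ⇒ old old this this this runs S zero zero zero zero ⇒ old old this this this runs S old T zero zero zero zero ⇒ old old this this this runs old old T old T zero zero zero zero ⇒ old old this this this runs old old old old T zero zero zero zero ⇒ old old this this this runs old old old old old zero zero zero zero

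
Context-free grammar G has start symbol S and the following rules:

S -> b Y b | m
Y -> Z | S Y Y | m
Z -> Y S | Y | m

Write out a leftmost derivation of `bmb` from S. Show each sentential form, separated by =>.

S => bYb   [S -> b Y b]
bYb => bZb   [Y -> Z]
bZb => bmb   [Z -> m]

S=>bYb=>bZb=>bmb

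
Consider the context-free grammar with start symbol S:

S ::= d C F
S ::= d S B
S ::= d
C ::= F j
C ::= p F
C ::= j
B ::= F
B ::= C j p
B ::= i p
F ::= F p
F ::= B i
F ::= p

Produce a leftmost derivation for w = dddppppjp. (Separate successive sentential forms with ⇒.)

S ⇒ dSB   [S ::= d S B]
dSB ⇒ ddSBB   [S ::= d S B]
ddSBB ⇒ dddBB   [S ::= d]
dddBB ⇒ dddFB   [B ::= F]
dddFB ⇒ dddFpB   [F ::= F p]
dddFpB ⇒ dddppB   [F ::= p]
dddppB ⇒ dddppCjp   [B ::= C j p]
dddppCjp ⇒ dddpppFjp   [C ::= p F]
dddpppFjp ⇒ dddppppjp   [F ::= p]

S ⇒ dSB ⇒ ddSBB ⇒ dddBB ⇒ dddFB ⇒ dddFpB ⇒ dddppB ⇒ dddppCjp ⇒ dddpppFjp ⇒ dddppppjp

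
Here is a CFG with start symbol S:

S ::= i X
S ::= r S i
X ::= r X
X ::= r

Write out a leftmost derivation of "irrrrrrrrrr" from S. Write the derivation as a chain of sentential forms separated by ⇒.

S ⇒ iX ⇒ irX ⇒ irrX ⇒ irrrX ⇒ irrrrX ⇒ irrrrrX ⇒ irrrrrrX ⇒ irrrrrrrX ⇒ irrrrrrrrX ⇒ irrrrrrrrrX ⇒ irrrrrrrrrr

S ⇒ iX   [S ::= i X]
iX ⇒ irX   [X ::= r X]
irX ⇒ irrX   [X ::= r X]
irrX ⇒ irrrX   [X ::= r X]
irrrX ⇒ irrrrX   [X ::= r X]
irrrrX ⇒ irrrrrX   [X ::= r X]
irrrrrX ⇒ irrrrrrX   [X ::= r X]
irrrrrrX ⇒ irrrrrrrX   [X ::= r X]
irrrrrrrX ⇒ irrrrrrrrX   [X ::= r X]
irrrrrrrrX ⇒ irrrrrrrrrX   [X ::= r X]
irrrrrrrrrX ⇒ irrrrrrrrrr   [X ::= r]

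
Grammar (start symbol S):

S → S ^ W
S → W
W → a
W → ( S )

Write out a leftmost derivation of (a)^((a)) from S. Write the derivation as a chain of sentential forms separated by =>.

S => S^W   [S → S ^ W]
S^W => W^W   [S → W]
W^W => (S)^W   [W → ( S )]
(S)^W => (W)^W   [S → W]
(W)^W => (a)^W   [W → a]
(a)^W => (a)^(S)   [W → ( S )]
(a)^(S) => (a)^(W)   [S → W]
(a)^(W) => (a)^((S))   [W → ( S )]
(a)^((S)) => (a)^((W))   [S → W]
(a)^((W)) => (a)^((a))   [W → a]

S => S^W => W^W => (S)^W => (W)^W => (a)^W => (a)^(S) => (a)^(W) => (a)^((S)) => (a)^((W)) => (a)^((a))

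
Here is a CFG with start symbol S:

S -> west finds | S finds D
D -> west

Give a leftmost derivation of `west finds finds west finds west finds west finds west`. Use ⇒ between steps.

S ⇒ S finds D ⇒ S finds D finds D ⇒ S finds D finds D finds D ⇒ S finds D finds D finds D finds D ⇒ west finds finds D finds D finds D finds D ⇒ west finds finds west finds D finds D finds D ⇒ west finds finds west finds west finds D finds D ⇒ west finds finds west finds west finds west finds D ⇒ west finds finds west finds west finds west finds west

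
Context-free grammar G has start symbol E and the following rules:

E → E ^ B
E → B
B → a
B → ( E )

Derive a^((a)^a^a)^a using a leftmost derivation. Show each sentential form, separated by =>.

E => E^B => E^B^B => B^B^B => a^B^B => a^(E)^B => a^(E^B)^B => a^(E^B^B)^B => a^(B^B^B)^B => a^((E)^B^B)^B => a^((B)^B^B)^B => a^((a)^B^B)^B => a^((a)^a^B)^B => a^((a)^a^a)^B => a^((a)^a^a)^a

E => E^B   [E → E ^ B]
E^B => E^B^B   [E → E ^ B]
E^B^B => B^B^B   [E → B]
B^B^B => a^B^B   [B → a]
a^B^B => a^(E)^B   [B → ( E )]
a^(E)^B => a^(E^B)^B   [E → E ^ B]
a^(E^B)^B => a^(E^B^B)^B   [E → E ^ B]
a^(E^B^B)^B => a^(B^B^B)^B   [E → B]
a^(B^B^B)^B => a^((E)^B^B)^B   [B → ( E )]
a^((E)^B^B)^B => a^((B)^B^B)^B   [E → B]
a^((B)^B^B)^B => a^((a)^B^B)^B   [B → a]
a^((a)^B^B)^B => a^((a)^a^B)^B   [B → a]
a^((a)^a^B)^B => a^((a)^a^a)^B   [B → a]
a^((a)^a^a)^B => a^((a)^a^a)^a   [B → a]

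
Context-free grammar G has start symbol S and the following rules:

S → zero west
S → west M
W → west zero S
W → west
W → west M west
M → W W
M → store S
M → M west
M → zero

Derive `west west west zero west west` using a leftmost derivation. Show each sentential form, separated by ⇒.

S ⇒ west M ⇒ west M west ⇒ west W W west ⇒ west west W west ⇒ west west west M west west ⇒ west west west zero west west

S ⇒ west M   [S → west M]
west M ⇒ west M west   [M → M west]
west M west ⇒ west W W west   [M → W W]
west W W west ⇒ west west W west   [W → west]
west west W west ⇒ west west west M west west   [W → west M west]
west west west M west west ⇒ west west west zero west west   [M → zero]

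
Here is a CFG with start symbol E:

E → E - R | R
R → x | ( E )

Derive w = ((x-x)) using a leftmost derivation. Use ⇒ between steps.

E ⇒ R ⇒ (E) ⇒ (R) ⇒ ((E)) ⇒ ((E-R)) ⇒ ((R-R)) ⇒ ((x-R)) ⇒ ((x-x))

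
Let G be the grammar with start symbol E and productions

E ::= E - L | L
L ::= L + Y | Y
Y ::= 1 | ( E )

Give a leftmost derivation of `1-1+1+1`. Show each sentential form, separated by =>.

E => E-L   [E ::= E - L]
E-L => L-L   [E ::= L]
L-L => Y-L   [L ::= Y]
Y-L => 1-L   [Y ::= 1]
1-L => 1-L+Y   [L ::= L + Y]
1-L+Y => 1-L+Y+Y   [L ::= L + Y]
1-L+Y+Y => 1-Y+Y+Y   [L ::= Y]
1-Y+Y+Y => 1-1+Y+Y   [Y ::= 1]
1-1+Y+Y => 1-1+1+Y   [Y ::= 1]
1-1+1+Y => 1-1+1+1   [Y ::= 1]

E=>E-L=>L-L=>Y-L=>1-L=>1-L+Y=>1-L+Y+Y=>1-Y+Y+Y=>1-1+Y+Y=>1-1+1+Y=>1-1+1+1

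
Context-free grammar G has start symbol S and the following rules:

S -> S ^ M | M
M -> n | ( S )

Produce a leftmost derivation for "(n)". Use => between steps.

S=>M=>(S)=>(M)=>(n)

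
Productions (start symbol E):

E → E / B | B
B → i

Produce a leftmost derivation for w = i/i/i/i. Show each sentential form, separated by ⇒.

E⇒E/B⇒E/B/B⇒E/B/B/B⇒B/B/B/B⇒i/B/B/B⇒i/i/B/B⇒i/i/i/B⇒i/i/i/i

E ⇒ E/B   [E → E / B]
E/B ⇒ E/B/B   [E → E / B]
E/B/B ⇒ E/B/B/B   [E → E / B]
E/B/B/B ⇒ B/B/B/B   [E → B]
B/B/B/B ⇒ i/B/B/B   [B → i]
i/B/B/B ⇒ i/i/B/B   [B → i]
i/i/B/B ⇒ i/i/i/B   [B → i]
i/i/i/B ⇒ i/i/i/i   [B → i]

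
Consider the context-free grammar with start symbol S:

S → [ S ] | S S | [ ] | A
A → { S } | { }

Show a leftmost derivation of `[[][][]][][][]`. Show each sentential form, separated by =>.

S => SS   [S → S S]
SS => SSS   [S → S S]
SSS => SSSS   [S → S S]
SSSS => [S]SSS   [S → [ S ]]
[S]SSS => [SS]SSS   [S → S S]
[SS]SSS => [SSS]SSS   [S → S S]
[SSS]SSS => [[]SS]SSS   [S → [ ]]
[[]SS]SSS => [[][]S]SSS   [S → [ ]]
[[][]S]SSS => [[][][]]SSS   [S → [ ]]
[[][][]]SSS => [[][][]][]SS   [S → [ ]]
[[][][]][]SS => [[][][]][][]S   [S → [ ]]
[[][][]][][]S => [[][][]][][][]   [S → [ ]]

S=>SS=>SSS=>SSSS=>[S]SSS=>[SS]SSS=>[SSS]SSS=>[[]SS]SSS=>[[][]S]SSS=>[[][][]]SSS=>[[][][]][]SS=>[[][][]][][]S=>[[][][]][][][]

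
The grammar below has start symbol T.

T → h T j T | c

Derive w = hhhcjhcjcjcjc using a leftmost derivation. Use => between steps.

T=>hTjT=>hhTjTjT=>hhhTjTjTjT=>hhhcjTjTjT=>hhhcjhTjTjTjT=>hhhcjhcjTjTjT=>hhhcjhcjcjTjT=>hhhcjhcjcjcjT=>hhhcjhcjcjcjc

T => hTjT   [T → h T j T]
hTjT => hhTjTjT   [T → h T j T]
hhTjTjT => hhhTjTjTjT   [T → h T j T]
hhhTjTjTjT => hhhcjTjTjT   [T → c]
hhhcjTjTjT => hhhcjhTjTjTjT   [T → h T j T]
hhhcjhTjTjTjT => hhhcjhcjTjTjT   [T → c]
hhhcjhcjTjTjT => hhhcjhcjcjTjT   [T → c]
hhhcjhcjcjTjT => hhhcjhcjcjcjT   [T → c]
hhhcjhcjcjcjT => hhhcjhcjcjcjc   [T → c]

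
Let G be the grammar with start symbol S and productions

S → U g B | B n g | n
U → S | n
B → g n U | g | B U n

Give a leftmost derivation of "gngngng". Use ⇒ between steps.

S⇒Bng⇒gnUng⇒gnSng⇒gnBngng⇒gngngng

S ⇒ Bng   [S → B n g]
Bng ⇒ gnUng   [B → g n U]
gnUng ⇒ gnSng   [U → S]
gnSng ⇒ gnBngng   [S → B n g]
gnBngng ⇒ gngngng   [B → g]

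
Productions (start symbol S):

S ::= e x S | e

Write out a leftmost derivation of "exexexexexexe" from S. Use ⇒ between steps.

S ⇒ exS ⇒ exexS ⇒ exexexS ⇒ exexexexS ⇒ exexexexexS ⇒ exexexexexexS ⇒ exexexexexexe

S ⇒ exS   [S ::= e x S]
exS ⇒ exexS   [S ::= e x S]
exexS ⇒ exexexS   [S ::= e x S]
exexexS ⇒ exexexexS   [S ::= e x S]
exexexexS ⇒ exexexexexS   [S ::= e x S]
exexexexexS ⇒ exexexexexexS   [S ::= e x S]
exexexexexexS ⇒ exexexexexexe   [S ::= e]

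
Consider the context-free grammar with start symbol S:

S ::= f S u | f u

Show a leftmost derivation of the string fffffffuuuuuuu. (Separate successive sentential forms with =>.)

S => fSu => ffSuu => fffSuuu => ffffSuuuu => fffffSuuuuu => ffffffSuuuuuu => fffffffuuuuuuu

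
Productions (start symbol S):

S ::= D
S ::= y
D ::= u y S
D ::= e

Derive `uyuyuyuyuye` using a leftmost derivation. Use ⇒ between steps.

S ⇒ D ⇒ uyS ⇒ uyD ⇒ uyuyS ⇒ uyuyD ⇒ uyuyuyS ⇒ uyuyuyD ⇒ uyuyuyuyS ⇒ uyuyuyuyD ⇒ uyuyuyuyuyS ⇒ uyuyuyuyuyD ⇒ uyuyuyuyuye

S ⇒ D   [S ::= D]
D ⇒ uyS   [D ::= u y S]
uyS ⇒ uyD   [S ::= D]
uyD ⇒ uyuyS   [D ::= u y S]
uyuyS ⇒ uyuyD   [S ::= D]
uyuyD ⇒ uyuyuyS   [D ::= u y S]
uyuyuyS ⇒ uyuyuyD   [S ::= D]
uyuyuyD ⇒ uyuyuyuyS   [D ::= u y S]
uyuyuyuyS ⇒ uyuyuyuyD   [S ::= D]
uyuyuyuyD ⇒ uyuyuyuyuyS   [D ::= u y S]
uyuyuyuyuyS ⇒ uyuyuyuyuyD   [S ::= D]
uyuyuyuyuyD ⇒ uyuyuyuyuye   [D ::= e]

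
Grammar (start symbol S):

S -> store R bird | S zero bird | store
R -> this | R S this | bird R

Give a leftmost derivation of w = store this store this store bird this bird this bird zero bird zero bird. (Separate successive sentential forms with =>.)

S => S zero bird => S zero bird zero bird => store R bird zero bird zero bird => store R S this bird zero bird zero bird => store R S this S this bird zero bird zero bird => store this S this S this bird zero bird zero bird => store this store this S this bird zero bird zero bird => store this store this store R bird this bird zero bird zero bird => store this store this store bird R bird this bird zero bird zero bird => store this store this store bird this bird this bird zero bird zero bird

S => S zero bird   [S -> S zero bird]
S zero bird => S zero bird zero bird   [S -> S zero bird]
S zero bird zero bird => store R bird zero bird zero bird   [S -> store R bird]
store R bird zero bird zero bird => store R S this bird zero bird zero bird   [R -> R S this]
store R S this bird zero bird zero bird => store R S this S this bird zero bird zero bird   [R -> R S this]
store R S this S this bird zero bird zero bird => store this S this S this bird zero bird zero bird   [R -> this]
store this S this S this bird zero bird zero bird => store this store this S this bird zero bird zero bird   [S -> store]
store this store this S this bird zero bird zero bird => store this store this store R bird this bird zero bird zero bird   [S -> store R bird]
store this store this store R bird this bird zero bird zero bird => store this store this store bird R bird this bird zero bird zero bird   [R -> bird R]
store this store this store bird R bird this bird zero bird zero bird => store this store this store bird this bird this bird zero bird zero bird   [R -> this]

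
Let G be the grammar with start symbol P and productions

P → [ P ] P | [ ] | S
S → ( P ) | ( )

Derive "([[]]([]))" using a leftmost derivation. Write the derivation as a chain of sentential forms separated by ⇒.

P⇒S⇒(P)⇒([P]P)⇒([[]]P)⇒([[]]S)⇒([[]](P))⇒([[]]([]))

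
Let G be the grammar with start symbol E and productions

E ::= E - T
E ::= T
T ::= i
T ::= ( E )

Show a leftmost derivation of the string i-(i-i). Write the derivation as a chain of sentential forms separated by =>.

E=>E-T=>T-T=>i-T=>i-(E)=>i-(E-T)=>i-(T-T)=>i-(i-T)=>i-(i-i)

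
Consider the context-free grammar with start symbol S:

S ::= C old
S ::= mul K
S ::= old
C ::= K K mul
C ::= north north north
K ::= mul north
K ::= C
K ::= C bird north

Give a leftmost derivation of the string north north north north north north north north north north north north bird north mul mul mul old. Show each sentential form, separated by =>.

S => C old   [S ::= C old]
C old => K K mul old   [C ::= K K mul]
K K mul old => C K mul old   [K ::= C]
C K mul old => north north north K mul old   [C ::= north north north]
north north north K mul old => north north north C mul old   [K ::= C]
north north north C mul old => north north north K K mul mul old   [C ::= K K mul]
north north north K K mul mul old => north north north C K mul mul old   [K ::= C]
north north north C K mul mul old => north north north north north north K mul mul old   [C ::= north north north]
north north north north north north K mul mul old => north north north north north north C mul mul old   [K ::= C]
north north north north north north C mul mul old => north north north north north north K K mul mul mul old   [C ::= K K mul]
north north north north north north K K mul mul mul old => north north north north north north C K mul mul mul old   [K ::= C]
north north north north north north C K mul mul mul old => north north north north north north north north north K mul mul mul old   [C ::= north north north]
north north north north north north north north north K mul mul mul old => north north north north north north north north north C bird north mul mul mul old   [K ::= C bird north]
north north north north north north north north north C bird north mul mul mul old => north north north north north north north north north north north north bird north mul mul mul old   [C ::= north north north]

S => C old => K K mul old => C K mul old => north north north K mul old => north north north C mul old => north north north K K mul mul old => north north north C K mul mul old => north north north north north north K mul mul old => north north north north north north C mul mul old => north north north north north north K K mul mul mul old => north north north north north north C K mul mul mul old => north north north north north north north north north K mul mul mul old => north north north north north north north north north C bird north mul mul mul old => north north north north north north north north north north north north bird north mul mul mul old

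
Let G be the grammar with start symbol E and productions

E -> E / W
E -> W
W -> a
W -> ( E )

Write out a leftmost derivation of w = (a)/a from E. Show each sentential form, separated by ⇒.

E ⇒ E/W ⇒ W/W ⇒ (E)/W ⇒ (W)/W ⇒ (a)/W ⇒ (a)/a

E ⇒ E/W   [E -> E / W]
E/W ⇒ W/W   [E -> W]
W/W ⇒ (E)/W   [W -> ( E )]
(E)/W ⇒ (W)/W   [E -> W]
(W)/W ⇒ (a)/W   [W -> a]
(a)/W ⇒ (a)/a   [W -> a]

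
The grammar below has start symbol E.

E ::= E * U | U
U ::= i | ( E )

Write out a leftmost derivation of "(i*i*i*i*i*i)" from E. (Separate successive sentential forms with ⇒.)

E ⇒ U ⇒ (E) ⇒ (E*U) ⇒ (E*U*U) ⇒ (E*U*U*U) ⇒ (E*U*U*U*U) ⇒ (E*U*U*U*U*U) ⇒ (U*U*U*U*U*U) ⇒ (i*U*U*U*U*U) ⇒ (i*i*U*U*U*U) ⇒ (i*i*i*U*U*U) ⇒ (i*i*i*i*U*U) ⇒ (i*i*i*i*i*U) ⇒ (i*i*i*i*i*i)

E ⇒ U   [E ::= U]
U ⇒ (E)   [U ::= ( E )]
(E) ⇒ (E*U)   [E ::= E * U]
(E*U) ⇒ (E*U*U)   [E ::= E * U]
(E*U*U) ⇒ (E*U*U*U)   [E ::= E * U]
(E*U*U*U) ⇒ (E*U*U*U*U)   [E ::= E * U]
(E*U*U*U*U) ⇒ (E*U*U*U*U*U)   [E ::= E * U]
(E*U*U*U*U*U) ⇒ (U*U*U*U*U*U)   [E ::= U]
(U*U*U*U*U*U) ⇒ (i*U*U*U*U*U)   [U ::= i]
(i*U*U*U*U*U) ⇒ (i*i*U*U*U*U)   [U ::= i]
(i*i*U*U*U*U) ⇒ (i*i*i*U*U*U)   [U ::= i]
(i*i*i*U*U*U) ⇒ (i*i*i*i*U*U)   [U ::= i]
(i*i*i*i*U*U) ⇒ (i*i*i*i*i*U)   [U ::= i]
(i*i*i*i*i*U) ⇒ (i*i*i*i*i*i)   [U ::= i]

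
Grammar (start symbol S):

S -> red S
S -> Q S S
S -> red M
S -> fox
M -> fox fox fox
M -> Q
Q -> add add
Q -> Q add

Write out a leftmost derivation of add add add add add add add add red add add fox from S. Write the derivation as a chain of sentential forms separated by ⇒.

S ⇒ Q S S   [S -> Q S S]
Q S S ⇒ Q add S S   [Q -> Q add]
Q add S S ⇒ Q add add S S   [Q -> Q add]
Q add add S S ⇒ Q add add add S S   [Q -> Q add]
Q add add add S S ⇒ Q add add add add S S   [Q -> Q add]
Q add add add add S S ⇒ Q add add add add add S S   [Q -> Q add]
Q add add add add add S S ⇒ Q add add add add add add S S   [Q -> Q add]
Q add add add add add add S S ⇒ add add add add add add add add S S   [Q -> add add]
add add add add add add add add S S ⇒ add add add add add add add add red M S   [S -> red M]
add add add add add add add add red M S ⇒ add add add add add add add add red Q S   [M -> Q]
add add add add add add add add red Q S ⇒ add add add add add add add add red add add S   [Q -> add add]
add add add add add add add add red add add S ⇒ add add add add add add add add red add add fox   [S -> fox]

S ⇒ Q S S ⇒ Q add S S ⇒ Q add add S S ⇒ Q add add add S S ⇒ Q add add add add S S ⇒ Q add add add add add S S ⇒ Q add add add add add add S S ⇒ add add add add add add add add S S ⇒ add add add add add add add add red M S ⇒ add add add add add add add add red Q S ⇒ add add add add add add add add red add add S ⇒ add add add add add add add add red add add fox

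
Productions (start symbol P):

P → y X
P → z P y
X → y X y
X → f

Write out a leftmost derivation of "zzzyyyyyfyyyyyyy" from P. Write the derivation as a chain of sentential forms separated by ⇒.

P ⇒ zPy ⇒ zzPyy ⇒ zzzPyyy ⇒ zzzyXyyy ⇒ zzzyyXyyyy ⇒ zzzyyyXyyyyy ⇒ zzzyyyyXyyyyyy ⇒ zzzyyyyyXyyyyyyy ⇒ zzzyyyyyfyyyyyyy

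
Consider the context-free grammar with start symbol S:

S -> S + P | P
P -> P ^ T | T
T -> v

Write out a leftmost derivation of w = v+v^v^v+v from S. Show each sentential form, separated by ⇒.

S⇒S+P⇒S+P+P⇒P+P+P⇒T+P+P⇒v+P+P⇒v+P^T+P⇒v+P^T^T+P⇒v+T^T^T+P⇒v+v^T^T+P⇒v+v^v^T+P⇒v+v^v^v+P⇒v+v^v^v+T⇒v+v^v^v+v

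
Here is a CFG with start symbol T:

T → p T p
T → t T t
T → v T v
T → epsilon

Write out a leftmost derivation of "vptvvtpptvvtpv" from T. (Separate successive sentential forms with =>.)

T => vTv => vpTpv => vptTtpv => vptvTvtpv => vptvvTvvtpv => vptvvtTtvvtpv => vptvvtpTptvvtpv => vptvvtpptvvtpv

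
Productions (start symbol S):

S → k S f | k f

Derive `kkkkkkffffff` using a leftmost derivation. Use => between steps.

S => kSf   [S → k S f]
kSf => kkSff   [S → k S f]
kkSff => kkkSfff   [S → k S f]
kkkSfff => kkkkSffff   [S → k S f]
kkkkSffff => kkkkkSfffff   [S → k S f]
kkkkkSfffff => kkkkkkffffff   [S → k f]

S=>kSf=>kkSff=>kkkSfff=>kkkkSffff=>kkkkkSfffff=>kkkkkkffffff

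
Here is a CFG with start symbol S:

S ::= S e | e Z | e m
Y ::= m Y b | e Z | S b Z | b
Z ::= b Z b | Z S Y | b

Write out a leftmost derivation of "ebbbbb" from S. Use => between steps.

S => eZ   [S ::= e Z]
eZ => ebZb   [Z ::= b Z b]
ebZb => ebbZbb   [Z ::= b Z b]
ebbZbb => ebbbbb   [Z ::= b]

S=>eZ=>ebZb=>ebbZbb=>ebbbbb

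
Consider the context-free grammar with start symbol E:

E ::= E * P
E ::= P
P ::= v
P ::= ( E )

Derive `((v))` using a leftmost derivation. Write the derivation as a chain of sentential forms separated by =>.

E => P => (E) => (P) => ((E)) => ((P)) => ((v))

E => P   [E ::= P]
P => (E)   [P ::= ( E )]
(E) => (P)   [E ::= P]
(P) => ((E))   [P ::= ( E )]
((E)) => ((P))   [E ::= P]
((P)) => ((v))   [P ::= v]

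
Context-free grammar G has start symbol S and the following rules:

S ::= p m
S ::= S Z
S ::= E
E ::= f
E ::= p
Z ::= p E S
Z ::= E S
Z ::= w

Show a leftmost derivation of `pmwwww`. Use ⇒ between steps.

S ⇒ SZ ⇒ SZZ ⇒ SZZZ ⇒ SZZZZ ⇒ pmZZZZ ⇒ pmwZZZ ⇒ pmwwZZ ⇒ pmwwwZ ⇒ pmwwww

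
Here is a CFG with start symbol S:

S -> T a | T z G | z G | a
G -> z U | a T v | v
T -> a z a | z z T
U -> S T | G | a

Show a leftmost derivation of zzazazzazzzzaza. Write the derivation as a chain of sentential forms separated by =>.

S => TzG   [S -> T z G]
TzG => zzTzG   [T -> z z T]
zzTzG => zzazazG   [T -> a z a]
zzazazG => zzazazzU   [G -> z U]
zzazazzU => zzazazzST   [U -> S T]
zzazazzST => zzazazzaT   [S -> a]
zzazazzaT => zzazazzazzT   [T -> z z T]
zzazazzazzT => zzazazzazzzzT   [T -> z z T]
zzazazzazzzzT => zzazazzazzzzaza   [T -> a z a]

S => TzG => zzTzG => zzazazG => zzazazzU => zzazazzST => zzazazzaT => zzazazzazzT => zzazazzazzzzT => zzazazzazzzzaza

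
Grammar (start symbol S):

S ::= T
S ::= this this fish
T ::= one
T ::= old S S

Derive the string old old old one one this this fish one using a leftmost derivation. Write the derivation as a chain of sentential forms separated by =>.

S => T   [S ::= T]
T => old S S   [T ::= old S S]
old S S => old T S   [S ::= T]
old T S => old old S S S   [T ::= old S S]
old old S S S => old old T S S   [S ::= T]
old old T S S => old old old S S S S   [T ::= old S S]
old old old S S S S => old old old T S S S   [S ::= T]
old old old T S S S => old old old one S S S   [T ::= one]
old old old one S S S => old old old one T S S   [S ::= T]
old old old one T S S => old old old one one S S   [T ::= one]
old old old one one S S => old old old one one this this fish S   [S ::= this this fish]
old old old one one this this fish S => old old old one one this this fish T   [S ::= T]
old old old one one this this fish T => old old old one one this this fish one   [T ::= one]

S => T => old S S => old T S => old old S S S => old old T S S => old old old S S S S => old old old T S S S => old old old one S S S => old old old one T S S => old old old one one S S => old old old one one this this fish S => old old old one one this this fish T => old old old one one this this fish one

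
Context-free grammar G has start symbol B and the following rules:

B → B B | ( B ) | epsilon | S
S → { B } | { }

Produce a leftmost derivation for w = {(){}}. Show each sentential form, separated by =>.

B => S => {B} => {BB} => {(B)B} => {()B} => {()S} => {(){}}

B => S   [B → S]
S => {B}   [S → { B }]
{B} => {BB}   [B → B B]
{BB} => {(B)B}   [B → ( B )]
{(B)B} => {()B}   [B → epsilon]
{()B} => {()S}   [B → S]
{()S} => {(){}}   [S → { }]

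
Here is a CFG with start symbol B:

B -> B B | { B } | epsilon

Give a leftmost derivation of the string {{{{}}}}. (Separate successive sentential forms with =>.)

B=>{B}=>{{B}}=>{{{B}}}=>{{{BB}}}=>{{{BBB}}}=>{{{{B}BB}}}=>{{{{}BB}}}=>{{{{}B}}}=>{{{{}}}}

B => {B}   [B -> { B }]
{B} => {{B}}   [B -> { B }]
{{B}} => {{{B}}}   [B -> { B }]
{{{B}}} => {{{BB}}}   [B -> B B]
{{{BB}}} => {{{BBB}}}   [B -> B B]
{{{BBB}}} => {{{{B}BB}}}   [B -> { B }]
{{{{B}BB}}} => {{{{}BB}}}   [B -> epsilon]
{{{{}BB}}} => {{{{}B}}}   [B -> epsilon]
{{{{}B}}} => {{{{}}}}   [B -> epsilon]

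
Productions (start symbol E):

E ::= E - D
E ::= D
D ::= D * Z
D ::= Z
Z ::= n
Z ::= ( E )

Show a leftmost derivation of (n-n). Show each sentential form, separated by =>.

E => D   [E ::= D]
D => Z   [D ::= Z]
Z => (E)   [Z ::= ( E )]
(E) => (E-D)   [E ::= E - D]
(E-D) => (D-D)   [E ::= D]
(D-D) => (Z-D)   [D ::= Z]
(Z-D) => (n-D)   [Z ::= n]
(n-D) => (n-Z)   [D ::= Z]
(n-Z) => (n-n)   [Z ::= n]

E => D => Z => (E) => (E-D) => (D-D) => (Z-D) => (n-D) => (n-Z) => (n-n)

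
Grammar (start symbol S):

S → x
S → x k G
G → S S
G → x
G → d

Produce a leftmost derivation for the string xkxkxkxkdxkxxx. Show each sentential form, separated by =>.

S=>xkG=>xkSS=>xkxkGS=>xkxkSSS=>xkxkxkGSS=>xkxkxkSSSS=>xkxkxkxkGSSS=>xkxkxkxkdSSS=>xkxkxkxkdxkGSS=>xkxkxkxkdxkxSS=>xkxkxkxkdxkxxS=>xkxkxkxkdxkxxx

S => xkG   [S → x k G]
xkG => xkSS   [G → S S]
xkSS => xkxkGS   [S → x k G]
xkxkGS => xkxkSSS   [G → S S]
xkxkSSS => xkxkxkGSS   [S → x k G]
xkxkxkGSS => xkxkxkSSSS   [G → S S]
xkxkxkSSSS => xkxkxkxkGSSS   [S → x k G]
xkxkxkxkGSSS => xkxkxkxkdSSS   [G → d]
xkxkxkxkdSSS => xkxkxkxkdxkGSS   [S → x k G]
xkxkxkxkdxkGSS => xkxkxkxkdxkxSS   [G → x]
xkxkxkxkdxkxSS => xkxkxkxkdxkxxS   [S → x]
xkxkxkxkdxkxxS => xkxkxkxkdxkxxx   [S → x]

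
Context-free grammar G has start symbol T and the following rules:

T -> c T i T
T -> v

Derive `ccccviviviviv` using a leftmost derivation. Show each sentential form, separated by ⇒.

T ⇒ cTiT ⇒ ccTiTiT ⇒ cccTiTiTiT ⇒ ccccTiTiTiTiT ⇒ ccccviTiTiTiT ⇒ ccccviviTiTiT ⇒ ccccviviviTiT ⇒ ccccviviviviT ⇒ ccccviviviviv

T ⇒ cTiT   [T -> c T i T]
cTiT ⇒ ccTiTiT   [T -> c T i T]
ccTiTiT ⇒ cccTiTiTiT   [T -> c T i T]
cccTiTiTiT ⇒ ccccTiTiTiTiT   [T -> c T i T]
ccccTiTiTiTiT ⇒ ccccviTiTiTiT   [T -> v]
ccccviTiTiTiT ⇒ ccccviviTiTiT   [T -> v]
ccccviviTiTiT ⇒ ccccviviviTiT   [T -> v]
ccccviviviTiT ⇒ ccccviviviviT   [T -> v]
ccccviviviviT ⇒ ccccviviviviv   [T -> v]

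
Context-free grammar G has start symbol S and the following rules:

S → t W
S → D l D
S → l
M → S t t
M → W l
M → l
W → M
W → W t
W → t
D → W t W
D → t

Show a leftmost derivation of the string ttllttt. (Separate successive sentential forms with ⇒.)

S ⇒ tW ⇒ tWt ⇒ tWtt ⇒ tWttt ⇒ tMttt ⇒ tWlttt ⇒ tMlttt ⇒ tWllttt ⇒ ttllttt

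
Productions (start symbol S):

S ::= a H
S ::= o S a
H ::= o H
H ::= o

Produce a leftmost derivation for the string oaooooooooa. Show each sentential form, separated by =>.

S=>oSa=>oaHa=>oaoHa=>oaooHa=>oaoooHa=>oaooooHa=>oaoooooHa=>oaooooooHa=>oaoooooooHa=>oaooooooooa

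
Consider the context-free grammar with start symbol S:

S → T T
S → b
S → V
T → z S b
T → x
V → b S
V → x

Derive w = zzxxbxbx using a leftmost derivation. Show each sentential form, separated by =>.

S => TT => zSbT => zTTbT => zzSbTbT => zzTTbTbT => zzxTbTbT => zzxxbTbT => zzxxbxbT => zzxxbxbx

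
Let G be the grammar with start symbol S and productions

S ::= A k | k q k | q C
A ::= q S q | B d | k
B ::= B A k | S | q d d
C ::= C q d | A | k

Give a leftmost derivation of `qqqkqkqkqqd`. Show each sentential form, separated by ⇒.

S ⇒ qC ⇒ qCqd ⇒ qAqd ⇒ qqSqqd ⇒ qqAkqqd ⇒ qqqSqkqqd ⇒ qqqkqkqkqqd

S ⇒ qC   [S ::= q C]
qC ⇒ qCqd   [C ::= C q d]
qCqd ⇒ qAqd   [C ::= A]
qAqd ⇒ qqSqqd   [A ::= q S q]
qqSqqd ⇒ qqAkqqd   [S ::= A k]
qqAkqqd ⇒ qqqSqkqqd   [A ::= q S q]
qqqSqkqqd ⇒ qqqkqkqkqqd   [S ::= k q k]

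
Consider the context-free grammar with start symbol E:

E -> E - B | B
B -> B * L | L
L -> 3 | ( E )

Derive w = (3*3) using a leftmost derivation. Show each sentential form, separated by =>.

E => B => L => (E) => (B) => (B*L) => (L*L) => (3*L) => (3*3)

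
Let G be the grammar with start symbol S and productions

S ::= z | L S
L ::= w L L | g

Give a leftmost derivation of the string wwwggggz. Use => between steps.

S => LS   [S ::= L S]
LS => wLLS   [L ::= w L L]
wLLS => wwLLLS   [L ::= w L L]
wwLLLS => wwwLLLLS   [L ::= w L L]
wwwLLLLS => wwwgLLLS   [L ::= g]
wwwgLLLS => wwwggLLS   [L ::= g]
wwwggLLS => wwwgggLS   [L ::= g]
wwwgggLS => wwwggggS   [L ::= g]
wwwggggS => wwwggggz   [S ::= z]

S=>LS=>wLLS=>wwLLLS=>wwwLLLLS=>wwwgLLLS=>wwwggLLS=>wwwgggLS=>wwwggggS=>wwwggggz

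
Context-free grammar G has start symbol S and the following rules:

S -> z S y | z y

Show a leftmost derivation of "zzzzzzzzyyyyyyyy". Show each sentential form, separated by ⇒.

S ⇒ zSy   [S -> z S y]
zSy ⇒ zzSyy   [S -> z S y]
zzSyy ⇒ zzzSyyy   [S -> z S y]
zzzSyyy ⇒ zzzzSyyyy   [S -> z S y]
zzzzSyyyy ⇒ zzzzzSyyyyy   [S -> z S y]
zzzzzSyyyyy ⇒ zzzzzzSyyyyyy   [S -> z S y]
zzzzzzSyyyyyy ⇒ zzzzzzzSyyyyyyy   [S -> z S y]
zzzzzzzSyyyyyyy ⇒ zzzzzzzzyyyyyyyy   [S -> z y]

S ⇒ zSy ⇒ zzSyy ⇒ zzzSyyy ⇒ zzzzSyyyy ⇒ zzzzzSyyyyy ⇒ zzzzzzSyyyyyy ⇒ zzzzzzzSyyyyyyy ⇒ zzzzzzzzyyyyyyyy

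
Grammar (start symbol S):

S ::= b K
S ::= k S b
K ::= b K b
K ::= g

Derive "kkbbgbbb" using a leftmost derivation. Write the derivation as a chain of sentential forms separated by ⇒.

S ⇒ kSb   [S ::= k S b]
kSb ⇒ kkSbb   [S ::= k S b]
kkSbb ⇒ kkbKbb   [S ::= b K]
kkbKbb ⇒ kkbbKbbb   [K ::= b K b]
kkbbKbbb ⇒ kkbbgbbb   [K ::= g]

S ⇒ kSb ⇒ kkSbb ⇒ kkbKbb ⇒ kkbbKbbb ⇒ kkbbgbbb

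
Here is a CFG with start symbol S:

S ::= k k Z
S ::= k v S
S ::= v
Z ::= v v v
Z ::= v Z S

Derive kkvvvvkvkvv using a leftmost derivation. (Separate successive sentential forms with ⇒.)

S ⇒ kkZ ⇒ kkvZS ⇒ kkvvvvS ⇒ kkvvvvkvS ⇒ kkvvvvkvkvS ⇒ kkvvvvkvkvv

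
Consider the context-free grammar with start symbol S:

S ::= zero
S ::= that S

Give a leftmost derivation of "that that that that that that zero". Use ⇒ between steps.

S ⇒ that S ⇒ that that S ⇒ that that that S ⇒ that that that that S ⇒ that that that that that S ⇒ that that that that that that S ⇒ that that that that that that zero

S ⇒ that S   [S ::= that S]
that S ⇒ that that S   [S ::= that S]
that that S ⇒ that that that S   [S ::= that S]
that that that S ⇒ that that that that S   [S ::= that S]
that that that that S ⇒ that that that that that S   [S ::= that S]
that that that that that S ⇒ that that that that that that S   [S ::= that S]
that that that that that that S ⇒ that that that that that that zero   [S ::= zero]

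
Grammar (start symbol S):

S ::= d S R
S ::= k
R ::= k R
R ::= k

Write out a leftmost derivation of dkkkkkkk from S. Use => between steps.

S=>dSR=>dkR=>dkkR=>dkkkR=>dkkkkR=>dkkkkkR=>dkkkkkkR=>dkkkkkkk

S => dSR   [S ::= d S R]
dSR => dkR   [S ::= k]
dkR => dkkR   [R ::= k R]
dkkR => dkkkR   [R ::= k R]
dkkkR => dkkkkR   [R ::= k R]
dkkkkR => dkkkkkR   [R ::= k R]
dkkkkkR => dkkkkkkR   [R ::= k R]
dkkkkkkR => dkkkkkkk   [R ::= k]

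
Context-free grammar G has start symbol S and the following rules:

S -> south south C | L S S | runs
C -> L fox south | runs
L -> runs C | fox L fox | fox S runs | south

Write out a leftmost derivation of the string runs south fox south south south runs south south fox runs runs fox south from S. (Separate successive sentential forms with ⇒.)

S ⇒ L S S ⇒ runs C S S ⇒ runs L fox south S S ⇒ runs south fox south S S ⇒ runs south fox south south south C S ⇒ runs south fox south south south runs S ⇒ runs south fox south south south runs south south C ⇒ runs south fox south south south runs south south L fox south ⇒ runs south fox south south south runs south south fox S runs fox south ⇒ runs south fox south south south runs south south fox runs runs fox south

S ⇒ L S S   [S -> L S S]
L S S ⇒ runs C S S   [L -> runs C]
runs C S S ⇒ runs L fox south S S   [C -> L fox south]
runs L fox south S S ⇒ runs south fox south S S   [L -> south]
runs south fox south S S ⇒ runs south fox south south south C S   [S -> south south C]
runs south fox south south south C S ⇒ runs south fox south south south runs S   [C -> runs]
runs south fox south south south runs S ⇒ runs south fox south south south runs south south C   [S -> south south C]
runs south fox south south south runs south south C ⇒ runs south fox south south south runs south south L fox south   [C -> L fox south]
runs south fox south south south runs south south L fox south ⇒ runs south fox south south south runs south south fox S runs fox south   [L -> fox S runs]
runs south fox south south south runs south south fox S runs fox south ⇒ runs south fox south south south runs south south fox runs runs fox south   [S -> runs]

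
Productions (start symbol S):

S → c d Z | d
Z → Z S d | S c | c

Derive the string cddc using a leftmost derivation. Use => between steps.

S=>cdZ=>cdSc=>cddc

S => cdZ   [S → c d Z]
cdZ => cdSc   [Z → S c]
cdSc => cddc   [S → d]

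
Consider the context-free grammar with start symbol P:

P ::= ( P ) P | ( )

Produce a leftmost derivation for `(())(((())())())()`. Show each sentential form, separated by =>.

P=>(P)P=>(())P=>(())(P)P=>(())((P)P)P=>(())(((P)P)P)P=>(())(((())P)P)P=>(())(((())())P)P=>(())(((())())())P=>(())(((())())())()

P => (P)P   [P ::= ( P ) P]
(P)P => (())P   [P ::= ( )]
(())P => (())(P)P   [P ::= ( P ) P]
(())(P)P => (())((P)P)P   [P ::= ( P ) P]
(())((P)P)P => (())(((P)P)P)P   [P ::= ( P ) P]
(())(((P)P)P)P => (())(((())P)P)P   [P ::= ( )]
(())(((())P)P)P => (())(((())())P)P   [P ::= ( )]
(())(((())())P)P => (())(((())())())P   [P ::= ( )]
(())(((())())())P => (())(((())())())()   [P ::= ( )]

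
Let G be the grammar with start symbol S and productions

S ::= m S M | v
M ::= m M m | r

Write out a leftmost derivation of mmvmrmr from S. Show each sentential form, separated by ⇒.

S ⇒ mSM   [S ::= m S M]
mSM ⇒ mmSMM   [S ::= m S M]
mmSMM ⇒ mmvMM   [S ::= v]
mmvMM ⇒ mmvmMmM   [M ::= m M m]
mmvmMmM ⇒ mmvmrmM   [M ::= r]
mmvmrmM ⇒ mmvmrmr   [M ::= r]

S ⇒ mSM ⇒ mmSMM ⇒ mmvMM ⇒ mmvmMmM ⇒ mmvmrmM ⇒ mmvmrmr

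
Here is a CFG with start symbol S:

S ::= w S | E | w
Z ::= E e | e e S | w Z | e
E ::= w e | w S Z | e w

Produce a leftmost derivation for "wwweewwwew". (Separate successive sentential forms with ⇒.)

S⇒E⇒wSZ⇒wwZ⇒wwwZ⇒wwweeS⇒wwweewS⇒wwweewwS⇒wwweewwwS⇒wwweewwwE⇒wwweewwwew

S ⇒ E   [S ::= E]
E ⇒ wSZ   [E ::= w S Z]
wSZ ⇒ wwZ   [S ::= w]
wwZ ⇒ wwwZ   [Z ::= w Z]
wwwZ ⇒ wwweeS   [Z ::= e e S]
wwweeS ⇒ wwweewS   [S ::= w S]
wwweewS ⇒ wwweewwS   [S ::= w S]
wwweewwS ⇒ wwweewwwS   [S ::= w S]
wwweewwwS ⇒ wwweewwwE   [S ::= E]
wwweewwwE ⇒ wwweewwwew   [E ::= e w]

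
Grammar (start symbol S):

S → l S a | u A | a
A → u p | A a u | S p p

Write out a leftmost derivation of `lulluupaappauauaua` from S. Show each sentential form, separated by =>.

S=>lSa=>luAa=>luAaua=>luAauaua=>luAauauaua=>luSppauauaua=>lulSappauauaua=>lullSaappauauaua=>lulluAaappauauaua=>lulluupaappauauaua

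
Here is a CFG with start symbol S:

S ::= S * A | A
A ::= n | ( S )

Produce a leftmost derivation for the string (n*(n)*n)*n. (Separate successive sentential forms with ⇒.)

S ⇒ S*A   [S ::= S * A]
S*A ⇒ A*A   [S ::= A]
A*A ⇒ (S)*A   [A ::= ( S )]
(S)*A ⇒ (S*A)*A   [S ::= S * A]
(S*A)*A ⇒ (S*A*A)*A   [S ::= S * A]
(S*A*A)*A ⇒ (A*A*A)*A   [S ::= A]
(A*A*A)*A ⇒ (n*A*A)*A   [A ::= n]
(n*A*A)*A ⇒ (n*(S)*A)*A   [A ::= ( S )]
(n*(S)*A)*A ⇒ (n*(A)*A)*A   [S ::= A]
(n*(A)*A)*A ⇒ (n*(n)*A)*A   [A ::= n]
(n*(n)*A)*A ⇒ (n*(n)*n)*A   [A ::= n]
(n*(n)*n)*A ⇒ (n*(n)*n)*n   [A ::= n]

S ⇒ S*A ⇒ A*A ⇒ (S)*A ⇒ (S*A)*A ⇒ (S*A*A)*A ⇒ (A*A*A)*A ⇒ (n*A*A)*A ⇒ (n*(S)*A)*A ⇒ (n*(A)*A)*A ⇒ (n*(n)*A)*A ⇒ (n*(n)*n)*A ⇒ (n*(n)*n)*n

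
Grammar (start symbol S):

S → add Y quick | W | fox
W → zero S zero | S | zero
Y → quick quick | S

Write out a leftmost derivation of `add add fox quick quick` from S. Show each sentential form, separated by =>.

S => add Y quick => add S quick => add add Y quick quick => add add S quick quick => add add fox quick quick

S => add Y quick   [S → add Y quick]
add Y quick => add S quick   [Y → S]
add S quick => add add Y quick quick   [S → add Y quick]
add add Y quick quick => add add S quick quick   [Y → S]
add add S quick quick => add add fox quick quick   [S → fox]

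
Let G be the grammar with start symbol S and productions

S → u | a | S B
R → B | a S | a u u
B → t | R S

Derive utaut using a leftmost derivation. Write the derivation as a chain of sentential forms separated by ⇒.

S ⇒ SB ⇒ uB ⇒ uRS ⇒ uBS ⇒ uRSS ⇒ uBSS ⇒ utSS ⇒ utaS ⇒ utaSB ⇒ utauB ⇒ utaut

S ⇒ SB   [S → S B]
SB ⇒ uB   [S → u]
uB ⇒ uRS   [B → R S]
uRS ⇒ uBS   [R → B]
uBS ⇒ uRSS   [B → R S]
uRSS ⇒ uBSS   [R → B]
uBSS ⇒ utSS   [B → t]
utSS ⇒ utaS   [S → a]
utaS ⇒ utaSB   [S → S B]
utaSB ⇒ utauB   [S → u]
utauB ⇒ utaut   [B → t]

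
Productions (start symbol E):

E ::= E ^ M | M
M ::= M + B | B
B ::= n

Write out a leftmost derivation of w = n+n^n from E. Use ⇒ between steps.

E ⇒ E^M ⇒ M^M ⇒ M+B^M ⇒ B+B^M ⇒ n+B^M ⇒ n+n^M ⇒ n+n^B ⇒ n+n^n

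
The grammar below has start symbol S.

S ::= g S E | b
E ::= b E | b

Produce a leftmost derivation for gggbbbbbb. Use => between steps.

S => gSE   [S ::= g S E]
gSE => ggSEE   [S ::= g S E]
ggSEE => gggSEEE   [S ::= g S E]
gggSEEE => gggbEEE   [S ::= b]
gggbEEE => gggbbEEE   [E ::= b E]
gggbbEEE => gggbbbEEE   [E ::= b E]
gggbbbEEE => gggbbbbEE   [E ::= b]
gggbbbbEE => gggbbbbbE   [E ::= b]
gggbbbbbE => gggbbbbbb   [E ::= b]

S => gSE => ggSEE => gggSEEE => gggbEEE => gggbbEEE => gggbbbEEE => gggbbbbEE => gggbbbbbE => gggbbbbbb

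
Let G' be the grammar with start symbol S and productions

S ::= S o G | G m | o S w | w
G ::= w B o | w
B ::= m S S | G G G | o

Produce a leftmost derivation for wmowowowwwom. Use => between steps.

S=>Gm=>wBom=>wmSSom=>wmoSwSom=>wmoSoGwSom=>wmoSoGoGwSom=>wmowoGoGwSom=>wmowowoGwSom=>wmowowowwSom=>wmowowowwwom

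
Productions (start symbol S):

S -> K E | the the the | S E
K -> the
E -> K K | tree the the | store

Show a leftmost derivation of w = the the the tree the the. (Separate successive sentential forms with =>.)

S => S E => K E E => the E E => the K K E => the the K E => the the the E => the the the tree the the

S => S E   [S -> S E]
S E => K E E   [S -> K E]
K E E => the E E   [K -> the]
the E E => the K K E   [E -> K K]
the K K E => the the K E   [K -> the]
the the K E => the the the E   [K -> the]
the the the E => the the the tree the the   [E -> tree the the]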